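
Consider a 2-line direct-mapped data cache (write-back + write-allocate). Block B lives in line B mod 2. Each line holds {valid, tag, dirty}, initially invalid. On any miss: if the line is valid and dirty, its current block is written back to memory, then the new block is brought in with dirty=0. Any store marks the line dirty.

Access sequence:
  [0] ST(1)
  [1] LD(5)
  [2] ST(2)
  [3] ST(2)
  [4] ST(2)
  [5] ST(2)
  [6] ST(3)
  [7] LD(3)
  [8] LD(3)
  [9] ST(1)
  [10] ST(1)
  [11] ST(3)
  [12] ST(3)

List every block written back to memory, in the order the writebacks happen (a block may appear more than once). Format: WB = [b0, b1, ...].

WB = [1, 3, 1]

0: W B1 -> L1 miss  d=D]
1: R B5 -> L1 miss wb->B1  d=-]
2: W B2 -> L0 miss  d=D]
3: W B2 -> L0 hit  d=D]
4: W B2 -> L0 hit  d=D]
5: W B2 -> L0 hit  d=D]
6: W B3 -> L1 miss  d=D]
7: R B3 -> L1 hit  d=D]
8: R B3 -> L1 hit  d=D]
9: W B1 -> L1 miss wb->B3  d=D]
10: W B1 -> L1 hit  d=D]
11: W B3 -> L1 miss wb->B1  d=D]
12: W B3 -> L1 hit  d=D]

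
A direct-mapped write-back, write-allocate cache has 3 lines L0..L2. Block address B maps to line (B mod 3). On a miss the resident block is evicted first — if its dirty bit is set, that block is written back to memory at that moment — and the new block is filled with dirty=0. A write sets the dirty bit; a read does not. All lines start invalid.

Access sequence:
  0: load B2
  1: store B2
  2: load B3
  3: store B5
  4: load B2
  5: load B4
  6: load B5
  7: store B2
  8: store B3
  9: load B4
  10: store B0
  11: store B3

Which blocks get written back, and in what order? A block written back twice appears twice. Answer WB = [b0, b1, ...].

WB = [2, 5, 3, 0]

0: R B2 -> L2 miss  d=-]
1: W B2 -> L2 hit  d=D]
2: R B3 -> L0 miss  d=-]
3: W B5 -> L2 miss wb->B2  d=D]
4: R B2 -> L2 miss wb->B5  d=-]
5: R B4 -> L1 miss  d=-]
6: R B5 -> L2 miss  d=-]
7: W B2 -> L2 miss  d=D]
8: W B3 -> L0 hit  d=D]
9: R B4 -> L1 hit  d=-]
10: W B0 -> L0 miss wb->B3  d=D]
11: W B3 -> L0 miss wb->B0  d=D]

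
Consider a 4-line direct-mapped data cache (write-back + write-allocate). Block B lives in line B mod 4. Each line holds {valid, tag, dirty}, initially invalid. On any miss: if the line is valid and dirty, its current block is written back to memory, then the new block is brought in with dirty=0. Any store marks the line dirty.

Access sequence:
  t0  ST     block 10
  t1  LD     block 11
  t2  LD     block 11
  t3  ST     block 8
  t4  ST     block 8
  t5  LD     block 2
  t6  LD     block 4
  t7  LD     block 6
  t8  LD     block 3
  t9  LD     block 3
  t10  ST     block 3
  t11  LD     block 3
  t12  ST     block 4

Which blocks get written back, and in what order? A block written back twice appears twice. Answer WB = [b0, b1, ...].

0: W B10 -> L2 miss  d=D]
1: R B11 -> L3 miss  d=-]
2: R B11 -> L3 hit  d=-]
3: W B8 -> L0 miss  d=D]
4: W B8 -> L0 hit  d=D]
5: R B2 -> L2 miss wb->B10  d=-]
6: R B4 -> L0 miss wb->B8  d=-]
7: R B6 -> L2 miss  d=-]
8: R B3 -> L3 miss  d=-]
9: R B3 -> L3 hit  d=-]
10: W B3 -> L3 hit  d=D]
11: R B3 -> L3 hit  d=D]
12: W B4 -> L0 hit  d=D]

WB = [10, 8]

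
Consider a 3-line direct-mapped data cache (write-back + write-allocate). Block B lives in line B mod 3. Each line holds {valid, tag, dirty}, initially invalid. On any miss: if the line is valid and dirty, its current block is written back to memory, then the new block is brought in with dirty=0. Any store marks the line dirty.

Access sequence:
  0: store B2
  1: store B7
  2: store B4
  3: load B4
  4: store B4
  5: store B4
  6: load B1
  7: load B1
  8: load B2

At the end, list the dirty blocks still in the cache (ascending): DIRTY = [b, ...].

  0 | W B2 → L2 miss [D]
  1 | W B7 → L1 miss [D]
  2 | W B4 → L1 miss wb→B7 [D]
  3 | R B4 → L1 hit [D]
  4 | W B4 → L1 hit [D]
  5 | W B4 → L1 hit [D]
  6 | R B1 → L1 miss wb→B4 [-]
  7 | R B1 → L1 hit [-]
  8 | R B2 → L2 hit [D]

DIRTY = [2]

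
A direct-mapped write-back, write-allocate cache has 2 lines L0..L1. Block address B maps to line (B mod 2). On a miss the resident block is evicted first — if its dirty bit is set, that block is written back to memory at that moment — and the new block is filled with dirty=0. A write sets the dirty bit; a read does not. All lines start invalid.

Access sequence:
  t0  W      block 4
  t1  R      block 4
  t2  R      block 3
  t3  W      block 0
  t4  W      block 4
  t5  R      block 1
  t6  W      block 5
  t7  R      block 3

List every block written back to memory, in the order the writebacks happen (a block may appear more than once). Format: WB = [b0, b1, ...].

WB = [4, 0, 5]

0: W B4 → L0 miss [D]
1: R B4 → L0 hit [D]
2: R B3 → L1 miss [-]
3: W B0 → L0 miss wb→B4 [D]
4: W B4 → L0 miss wb→B0 [D]
5: R B1 → L1 miss [-]
6: W B5 → L1 miss [D]
7: R B3 → L1 miss wb→B5 [-]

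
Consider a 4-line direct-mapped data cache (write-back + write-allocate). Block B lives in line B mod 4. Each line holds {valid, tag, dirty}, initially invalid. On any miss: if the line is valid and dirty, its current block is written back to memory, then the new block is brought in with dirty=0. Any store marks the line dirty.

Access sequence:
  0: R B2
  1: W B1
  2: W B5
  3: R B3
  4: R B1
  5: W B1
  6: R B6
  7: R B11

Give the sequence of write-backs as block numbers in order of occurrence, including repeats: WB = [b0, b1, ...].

WB = [1, 5]

0: R B2 → L2 miss [-]
1: W B1 → L1 miss [D]
2: W B5 → L1 miss wb→B1 [D]
3: R B3 → L3 miss [-]
4: R B1 → L1 miss wb→B5 [-]
5: W B1 → L1 hit [D]
6: R B6 → L2 miss [-]
7: R B11 → L3 miss [-]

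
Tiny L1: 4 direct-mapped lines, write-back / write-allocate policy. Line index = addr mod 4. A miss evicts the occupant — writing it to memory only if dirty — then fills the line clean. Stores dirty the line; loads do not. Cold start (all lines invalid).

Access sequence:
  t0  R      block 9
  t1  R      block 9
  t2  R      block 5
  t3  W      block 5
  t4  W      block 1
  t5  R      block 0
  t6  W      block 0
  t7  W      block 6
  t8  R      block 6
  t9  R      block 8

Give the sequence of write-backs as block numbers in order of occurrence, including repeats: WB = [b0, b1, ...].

  0 | R B9 → L1 miss [-]
  1 | R B9 → L1 hit [-]
  2 | R B5 → L1 miss [-]
  3 | W B5 → L1 hit [D]
  4 | W B1 → L1 miss wb→B5 [D]
  5 | R B0 → L0 miss [-]
  6 | W B0 → L0 hit [D]
  7 | W B6 → L2 miss [D]
  8 | R B6 → L2 hit [D]
  9 | R B8 → L0 miss wb→B0 [-]

WB = [5, 0]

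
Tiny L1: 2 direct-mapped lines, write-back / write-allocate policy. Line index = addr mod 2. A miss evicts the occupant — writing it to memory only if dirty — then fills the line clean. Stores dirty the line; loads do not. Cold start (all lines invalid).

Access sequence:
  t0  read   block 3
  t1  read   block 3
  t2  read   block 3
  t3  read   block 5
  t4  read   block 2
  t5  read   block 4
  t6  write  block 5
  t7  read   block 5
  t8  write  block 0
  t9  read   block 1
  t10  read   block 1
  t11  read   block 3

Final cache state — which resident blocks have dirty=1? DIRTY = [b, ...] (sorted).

0: R B3 → L1 miss [-]
1: R B3 → L1 hit [-]
2: R B3 → L1 hit [-]
3: R B5 → L1 miss [-]
4: R B2 → L0 miss [-]
5: R B4 → L0 miss [-]
6: W B5 → L1 hit [D]
7: R B5 → L1 hit [D]
8: W B0 → L0 miss [D]
9: R B1 → L1 miss wb→B5 [-]
10: R B1 → L1 hit [-]
11: R B3 → L1 miss [-]

DIRTY = [0]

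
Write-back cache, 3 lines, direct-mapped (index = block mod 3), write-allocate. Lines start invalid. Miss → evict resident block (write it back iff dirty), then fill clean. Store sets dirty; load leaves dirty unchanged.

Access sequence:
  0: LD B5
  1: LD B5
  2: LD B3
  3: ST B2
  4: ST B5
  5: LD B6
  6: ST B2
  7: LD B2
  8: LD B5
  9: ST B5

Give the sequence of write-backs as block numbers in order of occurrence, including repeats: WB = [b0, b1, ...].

0: R B5 → L2 miss [-]
1: R B5 → L2 hit [-]
2: R B3 → L0 miss [-]
3: W B2 → L2 miss [D]
4: W B5 → L2 miss wb→B2 [D]
5: R B6 → L0 miss [-]
6: W B2 → L2 miss wb→B5 [D]
7: R B2 → L2 hit [D]
8: R B5 → L2 miss wb→B2 [-]
9: W B5 → L2 hit [D]

WB = [2, 5, 2]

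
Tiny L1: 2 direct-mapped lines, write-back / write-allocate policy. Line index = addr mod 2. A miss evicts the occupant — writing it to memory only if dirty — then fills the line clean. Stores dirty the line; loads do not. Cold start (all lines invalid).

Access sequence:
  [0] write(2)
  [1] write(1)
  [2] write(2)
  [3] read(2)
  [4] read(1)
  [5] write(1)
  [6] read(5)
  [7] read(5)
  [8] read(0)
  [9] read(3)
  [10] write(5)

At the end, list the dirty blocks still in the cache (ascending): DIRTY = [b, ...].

0: W B2 → L0 miss [D]
1: W B1 → L1 miss [D]
2: W B2 → L0 hit [D]
3: R B2 → L0 hit [D]
4: R B1 → L1 hit [D]
5: W B1 → L1 hit [D]
6: R B5 → L1 miss wb→B1 [-]
7: R B5 → L1 hit [-]
8: R B0 → L0 miss wb→B2 [-]
9: R B3 → L1 miss [-]
10: W B5 → L1 miss [D]

DIRTY = [5]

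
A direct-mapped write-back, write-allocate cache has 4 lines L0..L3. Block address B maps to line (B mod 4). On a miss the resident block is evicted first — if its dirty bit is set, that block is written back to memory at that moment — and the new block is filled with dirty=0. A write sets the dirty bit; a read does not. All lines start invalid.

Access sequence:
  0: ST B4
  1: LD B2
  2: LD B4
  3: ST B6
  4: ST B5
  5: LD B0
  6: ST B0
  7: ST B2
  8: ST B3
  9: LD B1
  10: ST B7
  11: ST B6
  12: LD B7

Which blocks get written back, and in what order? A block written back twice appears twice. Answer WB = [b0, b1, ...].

WB = [4, 6, 5, 3, 2]

  0 | W B4 → L0 miss [D]
  1 | R B2 → L2 miss [-]
  2 | R B4 → L0 hit [D]
  3 | W B6 → L2 miss [D]
  4 | W B5 → L1 miss [D]
  5 | R B0 → L0 miss wb→B4 [-]
  6 | W B0 → L0 hit [D]
  7 | W B2 → L2 miss wb→B6 [D]
  8 | W B3 → L3 miss [D]
  9 | R B1 → L1 miss wb→B5 [-]
  10 | W B7 → L3 miss wb→B3 [D]
  11 | W B6 → L2 miss wb→B2 [D]
  12 | R B7 → L3 hit [D]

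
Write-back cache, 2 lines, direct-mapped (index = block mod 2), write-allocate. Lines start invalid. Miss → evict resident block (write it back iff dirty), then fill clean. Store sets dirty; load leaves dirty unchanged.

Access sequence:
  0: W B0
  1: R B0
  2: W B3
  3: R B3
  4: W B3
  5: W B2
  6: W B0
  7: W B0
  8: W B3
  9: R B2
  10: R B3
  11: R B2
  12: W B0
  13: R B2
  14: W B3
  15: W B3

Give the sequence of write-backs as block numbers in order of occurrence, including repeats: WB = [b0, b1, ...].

  0 | W B0 → L0 miss [D]
  1 | R B0 → L0 hit [D]
  2 | W B3 → L1 miss [D]
  3 | R B3 → L1 hit [D]
  4 | W B3 → L1 hit [D]
  5 | W B2 → L0 miss wb→B0 [D]
  6 | W B0 → L0 miss wb→B2 [D]
  7 | W B0 → L0 hit [D]
  8 | W B3 → L1 hit [D]
  9 | R B2 → L0 miss wb→B0 [-]
  10 | R B3 → L1 hit [D]
  11 | R B2 → L0 hit [-]
  12 | W B0 → L0 miss [D]
  13 | R B2 → L0 miss wb→B0 [-]
  14 | W B3 → L1 hit [D]
  15 | W B3 → L1 hit [D]

WB = [0, 2, 0, 0]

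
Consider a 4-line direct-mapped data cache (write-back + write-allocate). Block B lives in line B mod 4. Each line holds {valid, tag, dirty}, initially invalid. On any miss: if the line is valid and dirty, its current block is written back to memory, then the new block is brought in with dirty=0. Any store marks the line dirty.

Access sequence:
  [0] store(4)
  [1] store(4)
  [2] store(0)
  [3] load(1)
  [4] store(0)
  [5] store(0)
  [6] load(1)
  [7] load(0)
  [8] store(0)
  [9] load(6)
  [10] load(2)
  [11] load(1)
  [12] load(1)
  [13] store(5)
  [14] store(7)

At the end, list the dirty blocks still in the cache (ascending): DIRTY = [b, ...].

0: W B4 → L0 miss [D]
1: W B4 → L0 hit [D]
2: W B0 → L0 miss wb→B4 [D]
3: R B1 → L1 miss [-]
4: W B0 → L0 hit [D]
5: W B0 → L0 hit [D]
6: R B1 → L1 hit [-]
7: R B0 → L0 hit [D]
8: W B0 → L0 hit [D]
9: R B6 → L2 miss [-]
10: R B2 → L2 miss [-]
11: R B1 → L1 hit [-]
12: R B1 → L1 hit [-]
13: W B5 → L1 miss [D]
14: W B7 → L3 miss [D]

DIRTY = [0, 5, 7]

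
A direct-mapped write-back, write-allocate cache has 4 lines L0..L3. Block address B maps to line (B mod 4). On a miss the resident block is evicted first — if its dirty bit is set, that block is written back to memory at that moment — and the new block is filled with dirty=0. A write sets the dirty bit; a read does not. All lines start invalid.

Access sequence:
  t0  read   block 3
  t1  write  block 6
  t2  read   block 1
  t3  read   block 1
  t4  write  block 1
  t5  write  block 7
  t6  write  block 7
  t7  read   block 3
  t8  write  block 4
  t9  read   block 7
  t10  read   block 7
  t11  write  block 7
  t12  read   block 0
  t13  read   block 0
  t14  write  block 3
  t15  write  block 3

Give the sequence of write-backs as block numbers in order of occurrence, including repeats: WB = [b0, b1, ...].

0: R B3 -> L3 miss  d=-]
1: W B6 -> L2 miss  d=D]
2: R B1 -> L1 miss  d=-]
3: R B1 -> L1 hit  d=-]
4: W B1 -> L1 hit  d=D]
5: W B7 -> L3 miss  d=D]
6: W B7 -> L3 hit  d=D]
7: R B3 -> L3 miss wb->B7  d=-]
8: W B4 -> L0 miss  d=D]
9: R B7 -> L3 miss  d=-]
10: R B7 -> L3 hit  d=-]
11: W B7 -> L3 hit  d=D]
12: R B0 -> L0 miss wb->B4  d=-]
13: R B0 -> L0 hit  d=-]
14: W B3 -> L3 miss wb->B7  d=D]
15: W B3 -> L3 hit  d=D]

WB = [7, 4, 7]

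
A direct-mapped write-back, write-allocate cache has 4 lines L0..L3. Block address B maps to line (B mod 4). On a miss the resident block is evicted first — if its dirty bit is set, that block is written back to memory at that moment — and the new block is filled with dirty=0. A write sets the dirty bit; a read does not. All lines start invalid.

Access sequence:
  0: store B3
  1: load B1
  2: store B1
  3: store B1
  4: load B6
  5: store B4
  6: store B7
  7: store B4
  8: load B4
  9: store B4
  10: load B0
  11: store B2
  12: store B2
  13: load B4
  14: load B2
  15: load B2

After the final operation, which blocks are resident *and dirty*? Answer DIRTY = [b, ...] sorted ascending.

DIRTY = [1, 2, 7]

  0 | W B3 → L3 miss [D]
  1 | R B1 → L1 miss [-]
  2 | W B1 → L1 hit [D]
  3 | W B1 → L1 hit [D]
  4 | R B6 → L2 miss [-]
  5 | W B4 → L0 miss [D]
  6 | W B7 → L3 miss wb→B3 [D]
  7 | W B4 → L0 hit [D]
  8 | R B4 → L0 hit [D]
  9 | W B4 → L0 hit [D]
  10 | R B0 → L0 miss wb→B4 [-]
  11 | W B2 → L2 miss [D]
  12 | W B2 → L2 hit [D]
  13 | R B4 → L0 miss [-]
  14 | R B2 → L2 hit [D]
  15 | R B2 → L2 hit [D]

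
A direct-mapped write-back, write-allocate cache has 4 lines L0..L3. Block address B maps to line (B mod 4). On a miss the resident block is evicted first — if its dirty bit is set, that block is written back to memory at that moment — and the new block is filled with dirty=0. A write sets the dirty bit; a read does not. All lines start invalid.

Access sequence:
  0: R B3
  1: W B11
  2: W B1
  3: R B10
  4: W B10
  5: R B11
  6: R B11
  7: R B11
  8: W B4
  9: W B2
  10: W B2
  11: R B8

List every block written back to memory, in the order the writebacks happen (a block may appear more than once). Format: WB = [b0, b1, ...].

0: R B3 -> L3 miss  d=-]
1: W B11 -> L3 miss  d=D]
2: W B1 -> L1 miss  d=D]
3: R B10 -> L2 miss  d=-]
4: W B10 -> L2 hit  d=D]
5: R B11 -> L3 hit  d=D]
6: R B11 -> L3 hit  d=D]
7: R B11 -> L3 hit  d=D]
8: W B4 -> L0 miss  d=D]
9: W B2 -> L2 miss wb->B10  d=D]
10: W B2 -> L2 hit  d=D]
11: R B8 -> L0 miss wb->B4  d=-]

WB = [10, 4]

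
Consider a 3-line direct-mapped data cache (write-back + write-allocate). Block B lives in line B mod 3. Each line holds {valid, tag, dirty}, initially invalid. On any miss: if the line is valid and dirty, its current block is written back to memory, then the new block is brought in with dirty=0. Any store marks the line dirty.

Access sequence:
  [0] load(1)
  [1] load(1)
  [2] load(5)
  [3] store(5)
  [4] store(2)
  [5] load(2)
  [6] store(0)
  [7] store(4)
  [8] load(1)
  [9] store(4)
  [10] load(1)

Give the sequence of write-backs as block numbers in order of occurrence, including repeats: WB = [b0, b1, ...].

0: R B1 → L1 miss [-]
1: R B1 → L1 hit [-]
2: R B5 → L2 miss [-]
3: W B5 → L2 hit [D]
4: W B2 → L2 miss wb→B5 [D]
5: R B2 → L2 hit [D]
6: W B0 → L0 miss [D]
7: W B4 → L1 miss [D]
8: R B1 → L1 miss wb→B4 [-]
9: W B4 → L1 miss [D]
10: R B1 → L1 miss wb→B4 [-]

WB = [5, 4, 4]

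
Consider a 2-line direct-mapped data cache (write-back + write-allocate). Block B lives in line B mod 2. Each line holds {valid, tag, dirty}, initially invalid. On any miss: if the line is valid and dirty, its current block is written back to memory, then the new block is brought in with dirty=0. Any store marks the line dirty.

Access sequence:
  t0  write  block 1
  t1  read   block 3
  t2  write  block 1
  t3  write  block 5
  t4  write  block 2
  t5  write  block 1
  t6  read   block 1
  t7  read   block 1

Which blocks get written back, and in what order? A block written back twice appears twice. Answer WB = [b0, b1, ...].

WB = [1, 1, 5]

0: W B1 -> L1 miss  d=D]
1: R B3 -> L1 miss wb->B1  d=-]
2: W B1 -> L1 miss  d=D]
3: W B5 -> L1 miss wb->B1  d=D]
4: W B2 -> L0 miss  d=D]
5: W B1 -> L1 miss wb->B5  d=D]
6: R B1 -> L1 hit  d=D]
7: R B1 -> L1 hit  d=D]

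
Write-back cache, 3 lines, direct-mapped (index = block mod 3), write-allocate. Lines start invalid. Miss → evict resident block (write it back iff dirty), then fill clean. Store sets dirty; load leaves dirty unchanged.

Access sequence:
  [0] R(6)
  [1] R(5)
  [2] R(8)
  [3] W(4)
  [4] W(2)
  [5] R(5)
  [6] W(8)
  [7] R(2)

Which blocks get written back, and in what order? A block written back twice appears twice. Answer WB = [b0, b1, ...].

WB = [2, 8]

0: R B6 → L0 miss [-]
1: R B5 → L2 miss [-]
2: R B8 → L2 miss [-]
3: W B4 → L1 miss [D]
4: W B2 → L2 miss [D]
5: R B5 → L2 miss wb→B2 [-]
6: W B8 → L2 miss [D]
7: R B2 → L2 miss wb→B8 [-]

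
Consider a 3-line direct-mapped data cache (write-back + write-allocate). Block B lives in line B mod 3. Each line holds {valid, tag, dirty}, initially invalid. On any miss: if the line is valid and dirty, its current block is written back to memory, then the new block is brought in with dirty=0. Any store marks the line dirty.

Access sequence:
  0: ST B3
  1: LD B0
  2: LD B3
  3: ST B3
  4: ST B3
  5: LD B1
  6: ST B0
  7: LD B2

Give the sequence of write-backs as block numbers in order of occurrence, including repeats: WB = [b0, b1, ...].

0: W B3 → L0 miss [D]
1: R B0 → L0 miss wb→B3 [-]
2: R B3 → L0 miss [-]
3: W B3 → L0 hit [D]
4: W B3 → L0 hit [D]
5: R B1 → L1 miss [-]
6: W B0 → L0 miss wb→B3 [D]
7: R B2 → L2 miss [-]

WB = [3, 3]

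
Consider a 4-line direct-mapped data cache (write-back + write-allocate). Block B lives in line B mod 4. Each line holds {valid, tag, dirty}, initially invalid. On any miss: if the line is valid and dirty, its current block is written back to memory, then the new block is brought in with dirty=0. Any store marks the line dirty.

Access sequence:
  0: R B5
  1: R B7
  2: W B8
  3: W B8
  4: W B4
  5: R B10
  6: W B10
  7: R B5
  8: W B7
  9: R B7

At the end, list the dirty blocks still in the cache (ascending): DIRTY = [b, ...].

0: R B5 → L1 miss [-]
1: R B7 → L3 miss [-]
2: W B8 → L0 miss [D]
3: W B8 → L0 hit [D]
4: W B4 → L0 miss wb→B8 [D]
5: R B10 → L2 miss [-]
6: W B10 → L2 hit [D]
7: R B5 → L1 hit [-]
8: W B7 → L3 hit [D]
9: R B7 → L3 hit [D]

DIRTY = [4, 7, 10]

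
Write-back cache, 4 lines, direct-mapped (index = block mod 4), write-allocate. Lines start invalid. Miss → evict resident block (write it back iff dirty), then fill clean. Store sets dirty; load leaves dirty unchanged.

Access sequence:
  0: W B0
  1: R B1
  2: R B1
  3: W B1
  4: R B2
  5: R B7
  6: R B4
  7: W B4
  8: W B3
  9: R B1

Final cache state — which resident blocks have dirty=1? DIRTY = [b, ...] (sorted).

0: W B0 → L0 miss [D]
1: R B1 → L1 miss [-]
2: R B1 → L1 hit [-]
3: W B1 → L1 hit [D]
4: R B2 → L2 miss [-]
5: R B7 → L3 miss [-]
6: R B4 → L0 miss wb→B0 [-]
7: W B4 → L0 hit [D]
8: W B3 → L3 miss [D]
9: R B1 → L1 hit [D]

DIRTY = [1, 3, 4]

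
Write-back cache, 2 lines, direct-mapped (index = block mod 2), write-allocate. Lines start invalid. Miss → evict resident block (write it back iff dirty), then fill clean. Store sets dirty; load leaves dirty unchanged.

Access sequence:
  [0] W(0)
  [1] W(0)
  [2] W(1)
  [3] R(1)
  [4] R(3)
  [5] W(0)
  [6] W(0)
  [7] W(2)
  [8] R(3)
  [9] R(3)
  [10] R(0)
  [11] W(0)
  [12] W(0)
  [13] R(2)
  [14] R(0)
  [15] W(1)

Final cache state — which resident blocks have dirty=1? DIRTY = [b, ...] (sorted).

DIRTY = [1]

  0 | W B0 → L0 miss [D]
  1 | W B0 → L0 hit [D]
  2 | W B1 → L1 miss [D]
  3 | R B1 → L1 hit [D]
  4 | R B3 → L1 miss wb→B1 [-]
  5 | W B0 → L0 hit [D]
  6 | W B0 → L0 hit [D]
  7 | W B2 → L0 miss wb→B0 [D]
  8 | R B3 → L1 hit [-]
  9 | R B3 → L1 hit [-]
  10 | R B0 → L0 miss wb→B2 [-]
  11 | W B0 → L0 hit [D]
  12 | W B0 → L0 hit [D]
  13 | R B2 → L0 miss wb→B0 [-]
  14 | R B0 → L0 miss [-]
  15 | W B1 → L1 miss [D]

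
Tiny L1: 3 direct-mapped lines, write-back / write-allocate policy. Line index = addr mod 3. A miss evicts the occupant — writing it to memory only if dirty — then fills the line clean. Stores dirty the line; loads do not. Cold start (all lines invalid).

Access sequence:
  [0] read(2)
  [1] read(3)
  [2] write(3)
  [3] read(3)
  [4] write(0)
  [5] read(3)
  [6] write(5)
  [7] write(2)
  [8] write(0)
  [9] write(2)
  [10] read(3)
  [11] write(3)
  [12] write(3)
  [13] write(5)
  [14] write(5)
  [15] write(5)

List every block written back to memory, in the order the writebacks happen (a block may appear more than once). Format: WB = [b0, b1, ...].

  0 | R B2 → L2 miss [-]
  1 | R B3 → L0 miss [-]
  2 | W B3 → L0 hit [D]
  3 | R B3 → L0 hit [D]
  4 | W B0 → L0 miss wb→B3 [D]
  5 | R B3 → L0 miss wb→B0 [-]
  6 | W B5 → L2 miss [D]
  7 | W B2 → L2 miss wb→B5 [D]
  8 | W B0 → L0 miss [D]
  9 | W B2 → L2 hit [D]
  10 | R B3 → L0 miss wb→B0 [-]
  11 | W B3 → L0 hit [D]
  12 | W B3 → L0 hit [D]
  13 | W B5 → L2 miss wb→B2 [D]
  14 | W B5 → L2 hit [D]
  15 | W B5 → L2 hit [D]

WB = [3, 0, 5, 0, 2]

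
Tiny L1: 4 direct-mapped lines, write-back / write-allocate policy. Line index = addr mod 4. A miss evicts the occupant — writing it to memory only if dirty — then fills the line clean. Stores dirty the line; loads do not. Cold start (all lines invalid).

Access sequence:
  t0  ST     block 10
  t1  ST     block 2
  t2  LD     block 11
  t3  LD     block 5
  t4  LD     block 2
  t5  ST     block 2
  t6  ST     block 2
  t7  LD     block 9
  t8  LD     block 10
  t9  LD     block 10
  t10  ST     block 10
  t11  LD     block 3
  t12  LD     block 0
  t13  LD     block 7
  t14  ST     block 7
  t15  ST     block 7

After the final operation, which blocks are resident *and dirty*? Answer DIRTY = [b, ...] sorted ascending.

  0 | W B10 → L2 miss [D]
  1 | W B2 → L2 miss wb→B10 [D]
  2 | R B11 → L3 miss [-]
  3 | R B5 → L1 miss [-]
  4 | R B2 → L2 hit [D]
  5 | W B2 → L2 hit [D]
  6 | W B2 → L2 hit [D]
  7 | R B9 → L1 miss [-]
  8 | R B10 → L2 miss wb→B2 [-]
  9 | R B10 → L2 hit [-]
  10 | W B10 → L2 hit [D]
  11 | R B3 → L3 miss [-]
  12 | R B0 → L0 miss [-]
  13 | R B7 → L3 miss [-]
  14 | W B7 → L3 hit [D]
  15 | W B7 → L3 hit [D]

DIRTY = [7, 10]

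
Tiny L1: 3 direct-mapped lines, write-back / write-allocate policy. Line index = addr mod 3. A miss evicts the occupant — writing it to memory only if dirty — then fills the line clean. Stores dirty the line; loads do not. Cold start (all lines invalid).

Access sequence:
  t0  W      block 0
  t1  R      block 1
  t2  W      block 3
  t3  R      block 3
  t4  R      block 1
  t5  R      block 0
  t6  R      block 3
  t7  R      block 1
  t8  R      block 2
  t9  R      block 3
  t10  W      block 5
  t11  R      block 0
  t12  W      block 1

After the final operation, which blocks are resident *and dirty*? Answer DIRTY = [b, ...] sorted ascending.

DIRTY = [1, 5]

  0 | W B0 → L0 miss [D]
  1 | R B1 → L1 miss [-]
  2 | W B3 → L0 miss wb→B0 [D]
  3 | R B3 → L0 hit [D]
  4 | R B1 → L1 hit [-]
  5 | R B0 → L0 miss wb→B3 [-]
  6 | R B3 → L0 miss [-]
  7 | R B1 → L1 hit [-]
  8 | R B2 → L2 miss [-]
  9 | R B3 → L0 hit [-]
  10 | W B5 → L2 miss [D]
  11 | R B0 → L0 miss [-]
  12 | W B1 → L1 hit [D]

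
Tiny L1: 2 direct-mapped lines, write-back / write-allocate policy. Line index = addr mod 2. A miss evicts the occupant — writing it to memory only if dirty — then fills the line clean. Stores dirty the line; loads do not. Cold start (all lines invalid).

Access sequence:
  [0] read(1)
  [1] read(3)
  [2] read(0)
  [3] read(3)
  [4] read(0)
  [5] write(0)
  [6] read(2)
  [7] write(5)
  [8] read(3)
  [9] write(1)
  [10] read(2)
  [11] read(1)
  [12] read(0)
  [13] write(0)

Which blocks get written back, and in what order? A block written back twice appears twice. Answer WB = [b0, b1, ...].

WB = [0, 5]

0: R B1 -> L1 miss  d=-]
1: R B3 -> L1 miss  d=-]
2: R B0 -> L0 miss  d=-]
3: R B3 -> L1 hit  d=-]
4: R B0 -> L0 hit  d=-]
5: W B0 -> L0 hit  d=D]
6: R B2 -> L0 miss wb->B0  d=-]
7: W B5 -> L1 miss  d=D]
8: R B3 -> L1 miss wb->B5  d=-]
9: W B1 -> L1 miss  d=D]
10: R B2 -> L0 hit  d=-]
11: R B1 -> L1 hit  d=D]
12: R B0 -> L0 miss  d=-]
13: W B0 -> L0 hit  d=D]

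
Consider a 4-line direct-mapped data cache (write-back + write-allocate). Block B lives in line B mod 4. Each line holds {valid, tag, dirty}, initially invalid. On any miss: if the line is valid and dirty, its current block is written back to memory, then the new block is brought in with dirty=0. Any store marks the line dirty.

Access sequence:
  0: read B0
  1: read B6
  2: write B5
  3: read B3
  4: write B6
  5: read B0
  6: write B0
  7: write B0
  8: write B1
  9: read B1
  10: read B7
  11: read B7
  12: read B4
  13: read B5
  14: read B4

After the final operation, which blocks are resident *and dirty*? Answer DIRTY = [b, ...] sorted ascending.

DIRTY = [6]

0: R B0 -> L0 miss  d=-]
1: R B6 -> L2 miss  d=-]
2: W B5 -> L1 miss  d=D]
3: R B3 -> L3 miss  d=-]
4: W B6 -> L2 hit  d=D]
5: R B0 -> L0 hit  d=-]
6: W B0 -> L0 hit  d=D]
7: W B0 -> L0 hit  d=D]
8: W B1 -> L1 miss wb->B5  d=D]
9: R B1 -> L1 hit  d=D]
10: R B7 -> L3 miss  d=-]
11: R B7 -> L3 hit  d=-]
12: R B4 -> L0 miss wb->B0  d=-]
13: R B5 -> L1 miss wb->B1  d=-]
14: R B4 -> L0 hit  d=-]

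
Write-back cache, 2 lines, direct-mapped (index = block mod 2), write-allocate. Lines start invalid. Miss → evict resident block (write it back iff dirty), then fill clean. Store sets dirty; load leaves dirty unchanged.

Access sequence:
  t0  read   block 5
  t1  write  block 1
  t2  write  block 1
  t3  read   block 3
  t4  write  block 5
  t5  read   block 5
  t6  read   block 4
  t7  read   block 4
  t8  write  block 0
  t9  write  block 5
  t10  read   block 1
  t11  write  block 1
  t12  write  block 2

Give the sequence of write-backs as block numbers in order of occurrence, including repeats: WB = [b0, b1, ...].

0: R B5 -> L1 miss  d=-]
1: W B1 -> L1 miss  d=D]
2: W B1 -> L1 hit  d=D]
3: R B3 -> L1 miss wb->B1  d=-]
4: W B5 -> L1 miss  d=D]
5: R B5 -> L1 hit  d=D]
6: R B4 -> L0 miss  d=-]
7: R B4 -> L0 hit  d=-]
8: W B0 -> L0 miss  d=D]
9: W B5 -> L1 hit  d=D]
10: R B1 -> L1 miss wb->B5  d=-]
11: W B1 -> L1 hit  d=D]
12: W B2 -> L0 miss wb->B0  d=D]

WB = [1, 5, 0]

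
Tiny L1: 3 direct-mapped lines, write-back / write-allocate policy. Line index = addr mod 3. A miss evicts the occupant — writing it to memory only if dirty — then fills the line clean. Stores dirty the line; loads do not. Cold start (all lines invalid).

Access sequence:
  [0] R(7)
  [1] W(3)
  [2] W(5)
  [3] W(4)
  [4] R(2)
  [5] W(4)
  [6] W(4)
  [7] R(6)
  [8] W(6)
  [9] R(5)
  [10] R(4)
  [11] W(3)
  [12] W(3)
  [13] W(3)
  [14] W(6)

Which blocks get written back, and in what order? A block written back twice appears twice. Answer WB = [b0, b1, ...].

0: R B7 → L1 miss [-]
1: W B3 → L0 miss [D]
2: W B5 → L2 miss [D]
3: W B4 → L1 miss [D]
4: R B2 → L2 miss wb→B5 [-]
5: W B4 → L1 hit [D]
6: W B4 → L1 hit [D]
7: R B6 → L0 miss wb→B3 [-]
8: W B6 → L0 hit [D]
9: R B5 → L2 miss [-]
10: R B4 → L1 hit [D]
11: W B3 → L0 miss wb→B6 [D]
12: W B3 → L0 hit [D]
13: W B3 → L0 hit [D]
14: W B6 → L0 miss wb→B3 [D]

WB = [5, 3, 6, 3]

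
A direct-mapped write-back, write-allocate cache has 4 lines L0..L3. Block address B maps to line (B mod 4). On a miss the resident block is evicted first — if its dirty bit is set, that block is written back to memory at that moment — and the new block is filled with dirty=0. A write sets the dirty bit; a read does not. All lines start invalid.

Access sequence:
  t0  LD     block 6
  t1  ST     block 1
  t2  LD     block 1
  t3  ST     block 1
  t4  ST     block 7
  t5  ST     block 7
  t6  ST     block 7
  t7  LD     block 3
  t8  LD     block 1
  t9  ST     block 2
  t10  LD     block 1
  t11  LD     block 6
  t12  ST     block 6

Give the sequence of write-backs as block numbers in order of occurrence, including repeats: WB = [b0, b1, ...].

0: R B6 -> L2 miss  d=-]
1: W B1 -> L1 miss  d=D]
2: R B1 -> L1 hit  d=D]
3: W B1 -> L1 hit  d=D]
4: W B7 -> L3 miss  d=D]
5: W B7 -> L3 hit  d=D]
6: W B7 -> L3 hit  d=D]
7: R B3 -> L3 miss wb->B7  d=-]
8: R B1 -> L1 hit  d=D]
9: W B2 -> L2 miss  d=D]
10: R B1 -> L1 hit  d=D]
11: R B6 -> L2 miss wb->B2  d=-]
12: W B6 -> L2 hit  d=D]

WB = [7, 2]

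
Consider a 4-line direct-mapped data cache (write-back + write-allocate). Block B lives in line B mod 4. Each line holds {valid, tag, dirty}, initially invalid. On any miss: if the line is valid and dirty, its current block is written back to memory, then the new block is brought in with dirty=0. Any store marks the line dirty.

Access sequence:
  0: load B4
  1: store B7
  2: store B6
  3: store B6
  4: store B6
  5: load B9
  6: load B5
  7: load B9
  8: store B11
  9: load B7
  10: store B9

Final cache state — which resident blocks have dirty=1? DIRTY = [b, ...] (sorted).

DIRTY = [6, 9]

0: R B4 -> L0 miss  d=-]
1: W B7 -> L3 miss  d=D]
2: W B6 -> L2 miss  d=D]
3: W B6 -> L2 hit  d=D]
4: W B6 -> L2 hit  d=D]
5: R B9 -> L1 miss  d=-]
6: R B5 -> L1 miss  d=-]
7: R B9 -> L1 miss  d=-]
8: W B11 -> L3 miss wb->B7  d=D]
9: R B7 -> L3 miss wb->B11  d=-]
10: W B9 -> L1 hit  d=D]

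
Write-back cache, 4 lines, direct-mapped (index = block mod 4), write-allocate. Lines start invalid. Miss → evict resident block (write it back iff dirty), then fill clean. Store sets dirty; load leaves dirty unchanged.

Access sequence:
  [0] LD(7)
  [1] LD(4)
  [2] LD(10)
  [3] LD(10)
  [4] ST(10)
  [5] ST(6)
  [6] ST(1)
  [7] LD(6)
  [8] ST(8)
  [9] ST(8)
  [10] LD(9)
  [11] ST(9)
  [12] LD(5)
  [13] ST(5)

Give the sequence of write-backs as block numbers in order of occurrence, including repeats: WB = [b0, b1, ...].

  0 | R B7 → L3 miss [-]
  1 | R B4 → L0 miss [-]
  2 | R B10 → L2 miss [-]
  3 | R B10 → L2 hit [-]
  4 | W B10 → L2 hit [D]
  5 | W B6 → L2 miss wb→B10 [D]
  6 | W B1 → L1 miss [D]
  7 | R B6 → L2 hit [D]
  8 | W B8 → L0 miss [D]
  9 | W B8 → L0 hit [D]
  10 | R B9 → L1 miss wb→B1 [-]
  11 | W B9 → L1 hit [D]
  12 | R B5 → L1 miss wb→B9 [-]
  13 | W B5 → L1 hit [D]

WB = [10, 1, 9]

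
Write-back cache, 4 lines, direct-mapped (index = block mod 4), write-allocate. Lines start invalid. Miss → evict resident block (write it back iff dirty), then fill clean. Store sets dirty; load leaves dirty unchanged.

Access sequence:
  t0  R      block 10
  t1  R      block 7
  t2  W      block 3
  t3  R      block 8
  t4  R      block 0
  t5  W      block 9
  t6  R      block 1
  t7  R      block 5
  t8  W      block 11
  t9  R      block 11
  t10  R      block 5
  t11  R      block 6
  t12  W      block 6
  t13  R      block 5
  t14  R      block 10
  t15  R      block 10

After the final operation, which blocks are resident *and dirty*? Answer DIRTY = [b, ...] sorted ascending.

  0 | R B10 → L2 miss [-]
  1 | R B7 → L3 miss [-]
  2 | W B3 → L3 miss [D]
  3 | R B8 → L0 miss [-]
  4 | R B0 → L0 miss [-]
  5 | W B9 → L1 miss [D]
  6 | R B1 → L1 miss wb→B9 [-]
  7 | R B5 → L1 miss [-]
  8 | W B11 → L3 miss wb→B3 [D]
  9 | R B11 → L3 hit [D]
  10 | R B5 → L1 hit [-]
  11 | R B6 → L2 miss [-]
  12 | W B6 → L2 hit [D]
  13 | R B5 → L1 hit [-]
  14 | R B10 → L2 miss wb→B6 [-]
  15 | R B10 → L2 hit [-]

DIRTY = [11]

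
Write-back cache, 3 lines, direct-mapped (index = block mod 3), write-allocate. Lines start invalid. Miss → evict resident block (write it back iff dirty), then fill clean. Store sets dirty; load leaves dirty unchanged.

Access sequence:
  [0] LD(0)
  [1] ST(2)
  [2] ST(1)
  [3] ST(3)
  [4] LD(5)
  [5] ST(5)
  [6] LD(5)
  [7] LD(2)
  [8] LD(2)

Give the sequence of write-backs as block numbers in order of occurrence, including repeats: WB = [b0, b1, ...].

0: R B0 → L0 miss [-]
1: W B2 → L2 miss [D]
2: W B1 → L1 miss [D]
3: W B3 → L0 miss [D]
4: R B5 → L2 miss wb→B2 [-]
5: W B5 → L2 hit [D]
6: R B5 → L2 hit [D]
7: R B2 → L2 miss wb→B5 [-]
8: R B2 → L2 hit [-]

WB = [2, 5]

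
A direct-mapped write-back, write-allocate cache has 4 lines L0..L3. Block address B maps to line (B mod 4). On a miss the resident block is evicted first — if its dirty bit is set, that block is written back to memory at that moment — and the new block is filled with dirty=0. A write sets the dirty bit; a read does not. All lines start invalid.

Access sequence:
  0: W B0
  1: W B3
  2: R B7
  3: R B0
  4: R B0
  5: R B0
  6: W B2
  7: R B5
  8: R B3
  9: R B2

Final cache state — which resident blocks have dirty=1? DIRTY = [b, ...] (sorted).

  0 | W B0 → L0 miss [D]
  1 | W B3 → L3 miss [D]
  2 | R B7 → L3 miss wb→B3 [-]
  3 | R B0 → L0 hit [D]
  4 | R B0 → L0 hit [D]
  5 | R B0 → L0 hit [D]
  6 | W B2 → L2 miss [D]
  7 | R B5 → L1 miss [-]
  8 | R B3 → L3 miss [-]
  9 | R B2 → L2 hit [D]

DIRTY = [0, 2]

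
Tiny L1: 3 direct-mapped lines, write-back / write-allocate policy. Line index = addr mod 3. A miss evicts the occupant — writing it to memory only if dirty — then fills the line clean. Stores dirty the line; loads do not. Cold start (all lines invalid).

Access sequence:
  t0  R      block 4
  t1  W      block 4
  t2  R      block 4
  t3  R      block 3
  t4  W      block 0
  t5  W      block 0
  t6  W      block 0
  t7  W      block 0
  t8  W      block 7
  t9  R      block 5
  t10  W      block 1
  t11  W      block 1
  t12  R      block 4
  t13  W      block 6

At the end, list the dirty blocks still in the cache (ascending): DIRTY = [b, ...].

  0 | R B4 → L1 miss [-]
  1 | W B4 → L1 hit [D]
  2 | R B4 → L1 hit [D]
  3 | R B3 → L0 miss [-]
  4 | W B0 → L0 miss [D]
  5 | W B0 → L0 hit [D]
  6 | W B0 → L0 hit [D]
  7 | W B0 → L0 hit [D]
  8 | W B7 → L1 miss wb→B4 [D]
  9 | R B5 → L2 miss [-]
  10 | W B1 → L1 miss wb→B7 [D]
  11 | W B1 → L1 hit [D]
  12 | R B4 → L1 miss wb→B1 [-]
  13 | W B6 → L0 miss wb→B0 [D]

DIRTY = [6]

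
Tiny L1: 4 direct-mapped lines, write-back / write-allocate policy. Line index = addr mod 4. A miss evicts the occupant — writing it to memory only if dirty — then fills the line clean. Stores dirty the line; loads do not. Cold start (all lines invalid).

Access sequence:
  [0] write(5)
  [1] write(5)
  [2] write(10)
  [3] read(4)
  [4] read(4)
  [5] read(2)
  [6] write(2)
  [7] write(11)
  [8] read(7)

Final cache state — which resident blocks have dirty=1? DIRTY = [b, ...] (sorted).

DIRTY = [2, 5]

  0 | W B5 → L1 miss [D]
  1 | W B5 → L1 hit [D]
  2 | W B10 → L2 miss [D]
  3 | R B4 → L0 miss [-]
  4 | R B4 → L0 hit [-]
  5 | R B2 → L2 miss wb→B10 [-]
  6 | W B2 → L2 hit [D]
  7 | W B11 → L3 miss [D]
  8 | R B7 → L3 miss wb→B11 [-]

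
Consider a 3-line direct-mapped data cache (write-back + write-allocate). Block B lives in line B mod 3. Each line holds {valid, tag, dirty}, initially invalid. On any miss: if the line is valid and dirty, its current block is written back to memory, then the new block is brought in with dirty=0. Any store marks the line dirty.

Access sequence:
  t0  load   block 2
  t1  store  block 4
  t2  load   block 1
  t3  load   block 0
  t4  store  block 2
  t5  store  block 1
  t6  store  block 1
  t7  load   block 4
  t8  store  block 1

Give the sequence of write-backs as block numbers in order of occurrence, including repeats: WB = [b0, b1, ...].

WB = [4, 1]

0: R B2 → L2 miss [-]
1: W B4 → L1 miss [D]
2: R B1 → L1 miss wb→B4 [-]
3: R B0 → L0 miss [-]
4: W B2 → L2 hit [D]
5: W B1 → L1 hit [D]
6: W B1 → L1 hit [D]
7: R B4 → L1 miss wb→B1 [-]
8: W B1 → L1 miss [D]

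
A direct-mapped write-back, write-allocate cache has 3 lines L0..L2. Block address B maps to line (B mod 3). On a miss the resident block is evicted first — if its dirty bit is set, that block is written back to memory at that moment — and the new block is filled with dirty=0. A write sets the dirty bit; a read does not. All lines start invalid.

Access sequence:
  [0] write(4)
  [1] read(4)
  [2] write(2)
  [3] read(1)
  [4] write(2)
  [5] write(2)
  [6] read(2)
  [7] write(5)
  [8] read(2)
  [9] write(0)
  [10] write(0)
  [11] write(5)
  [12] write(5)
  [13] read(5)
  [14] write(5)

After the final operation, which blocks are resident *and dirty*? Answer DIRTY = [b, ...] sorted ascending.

DIRTY = [0, 5]

  0 | W B4 → L1 miss [D]
  1 | R B4 → L1 hit [D]
  2 | W B2 → L2 miss [D]
  3 | R B1 → L1 miss wb→B4 [-]
  4 | W B2 → L2 hit [D]
  5 | W B2 → L2 hit [D]
  6 | R B2 → L2 hit [D]
  7 | W B5 → L2 miss wb→B2 [D]
  8 | R B2 → L2 miss wb→B5 [-]
  9 | W B0 → L0 miss [D]
  10 | W B0 → L0 hit [D]
  11 | W B5 → L2 miss [D]
  12 | W B5 → L2 hit [D]
  13 | R B5 → L2 hit [D]
  14 | W B5 → L2 hit [D]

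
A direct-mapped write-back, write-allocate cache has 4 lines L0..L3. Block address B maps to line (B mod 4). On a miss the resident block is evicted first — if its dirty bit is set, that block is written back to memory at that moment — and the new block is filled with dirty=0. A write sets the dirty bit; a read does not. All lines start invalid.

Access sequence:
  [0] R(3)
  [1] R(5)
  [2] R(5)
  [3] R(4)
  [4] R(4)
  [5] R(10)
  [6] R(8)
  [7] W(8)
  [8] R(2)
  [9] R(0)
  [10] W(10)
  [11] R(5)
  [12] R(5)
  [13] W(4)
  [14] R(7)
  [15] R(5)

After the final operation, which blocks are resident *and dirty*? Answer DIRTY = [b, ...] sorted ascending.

DIRTY = [4, 10]

0: R B3 → L3 miss [-]
1: R B5 → L1 miss [-]
2: R B5 → L1 hit [-]
3: R B4 → L0 miss [-]
4: R B4 → L0 hit [-]
5: R B10 → L2 miss [-]
6: R B8 → L0 miss [-]
7: W B8 → L0 hit [D]
8: R B2 → L2 miss [-]
9: R B0 → L0 miss wb→B8 [-]
10: W B10 → L2 miss [D]
11: R B5 → L1 hit [-]
12: R B5 → L1 hit [-]
13: W B4 → L0 miss [D]
14: R B7 → L3 miss [-]
15: R B5 → L1 hit [-]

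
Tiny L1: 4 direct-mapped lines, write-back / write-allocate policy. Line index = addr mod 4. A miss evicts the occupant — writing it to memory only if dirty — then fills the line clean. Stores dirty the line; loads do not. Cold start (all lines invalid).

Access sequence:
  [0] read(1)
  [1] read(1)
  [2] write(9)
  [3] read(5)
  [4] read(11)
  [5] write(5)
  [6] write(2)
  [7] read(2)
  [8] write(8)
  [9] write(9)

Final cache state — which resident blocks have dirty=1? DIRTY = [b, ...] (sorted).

0: R B1 → L1 miss [-]
1: R B1 → L1 hit [-]
2: W B9 → L1 miss [D]
3: R B5 → L1 miss wb→B9 [-]
4: R B11 → L3 miss [-]
5: W B5 → L1 hit [D]
6: W B2 → L2 miss [D]
7: R B2 → L2 hit [D]
8: W B8 → L0 miss [D]
9: W B9 → L1 miss wb→B5 [D]

DIRTY = [2, 8, 9]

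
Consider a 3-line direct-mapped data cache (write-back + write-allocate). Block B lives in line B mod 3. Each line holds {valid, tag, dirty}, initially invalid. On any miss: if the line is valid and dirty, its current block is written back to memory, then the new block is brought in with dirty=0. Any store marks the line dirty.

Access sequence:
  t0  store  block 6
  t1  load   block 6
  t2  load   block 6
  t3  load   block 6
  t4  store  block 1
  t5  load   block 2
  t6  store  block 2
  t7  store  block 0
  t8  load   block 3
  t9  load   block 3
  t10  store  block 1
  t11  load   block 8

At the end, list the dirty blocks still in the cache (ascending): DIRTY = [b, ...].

DIRTY = [1]

  0 | W B6 → L0 miss [D]
  1 | R B6 → L0 hit [D]
  2 | R B6 → L0 hit [D]
  3 | R B6 → L0 hit [D]
  4 | W B1 → L1 miss [D]
  5 | R B2 → L2 miss [-]
  6 | W B2 → L2 hit [D]
  7 | W B0 → L0 miss wb→B6 [D]
  8 | R B3 → L0 miss wb→B0 [-]
  9 | R B3 → L0 hit [-]
  10 | W B1 → L1 hit [D]
  11 | R B8 → L2 miss wb→B2 [-]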